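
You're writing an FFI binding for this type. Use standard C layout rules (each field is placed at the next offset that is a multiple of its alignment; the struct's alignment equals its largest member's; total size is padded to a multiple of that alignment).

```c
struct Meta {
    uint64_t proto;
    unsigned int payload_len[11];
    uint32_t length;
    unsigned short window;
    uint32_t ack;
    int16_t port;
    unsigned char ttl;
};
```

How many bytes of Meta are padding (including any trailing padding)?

7

@0: proto [8B, align 8] → 8
@8: payload_len [44B, align 4] → 52
@52: length [4B, align 4] → 56
@56: window [2B, align 2] → 58
+2 pad (align 4)
@60: ack [4B, align 4] → 64
@64: port [2B, align 2] → 66
@66: ttl [1B, align 1] → 67
+5 tail pad (align 8)
size 72, align 8
data bytes 65, size 72 → padding 7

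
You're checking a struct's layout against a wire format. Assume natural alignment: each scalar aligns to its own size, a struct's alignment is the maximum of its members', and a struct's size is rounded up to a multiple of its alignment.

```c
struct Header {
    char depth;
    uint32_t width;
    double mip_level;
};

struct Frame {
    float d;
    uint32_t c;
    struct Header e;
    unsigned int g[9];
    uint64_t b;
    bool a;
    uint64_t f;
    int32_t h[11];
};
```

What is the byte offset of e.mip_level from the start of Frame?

Header: depth at 0 (size 1, align 1) → ends 1; pad 3 to align 4 for width; width at 4 (size 4, align 4) → ends 8; mip_level at 8 (size 8, align 8) → ends 16; total 16 bytes, alignment 8
d at 0 (size 4, align 4) → ends 4
c at 4 (size 4, align 4) → ends 8
e at 8 (size 16, align 8) → ends 24
within Header: mip_level at 8
8 + 8 = 16

16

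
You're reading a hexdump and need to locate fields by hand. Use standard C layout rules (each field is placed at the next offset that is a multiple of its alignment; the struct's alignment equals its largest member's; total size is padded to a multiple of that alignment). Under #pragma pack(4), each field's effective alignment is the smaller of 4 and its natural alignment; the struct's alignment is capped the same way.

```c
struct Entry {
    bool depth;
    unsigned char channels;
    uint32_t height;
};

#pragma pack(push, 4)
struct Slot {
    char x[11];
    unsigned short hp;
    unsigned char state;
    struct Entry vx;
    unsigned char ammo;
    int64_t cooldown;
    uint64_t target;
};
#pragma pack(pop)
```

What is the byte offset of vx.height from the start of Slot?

Entry: 0..1  depth  (1B, 1-aligned); 1..2  channels  (1B, 1-aligned); 2..4  -- padding (2B); 4..8  height  (4B, 4-aligned); sizeof = 8, alignof = 4
0..11  x  (11B, 1-aligned)
11..12  -- padding (1B)
12..14  hp  (2B, 2-aligned)
14..15  state  (1B, 1-aligned)
15..16  -- padding (1B)
16..24  vx  (8B, 4-aligned)
within Entry: height at 4
16 + 4 = 20

20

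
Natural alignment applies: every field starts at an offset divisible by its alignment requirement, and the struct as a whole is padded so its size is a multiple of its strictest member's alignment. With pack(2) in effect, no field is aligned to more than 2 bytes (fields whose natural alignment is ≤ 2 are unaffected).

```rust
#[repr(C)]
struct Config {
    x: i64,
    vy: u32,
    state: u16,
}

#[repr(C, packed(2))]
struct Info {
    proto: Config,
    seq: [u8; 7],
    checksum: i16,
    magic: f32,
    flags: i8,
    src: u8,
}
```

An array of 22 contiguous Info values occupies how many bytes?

Config: x at 0 (size 8, align 8) → ends 8; vy at 8 (size 4, align 4) → ends 12; state at 12 (size 2, align 2) → ends 14; tail pad 2 to reach multiple of 8; total 16 bytes, alignment 8
proto at 0 (size 16, align 2) → ends 16
seq at 16 (size 7, align 1) → ends 23
pad 1 to align 2 for checksum
checksum at 24 (size 2, align 2) → ends 26
magic at 26 (size 4, align 2) → ends 30
flags at 30 (size 1, align 1) → ends 31
src at 31 (size 1, align 1) → ends 32
total 32 bytes, alignment 2
array of 22: 22 × 32 = 704

704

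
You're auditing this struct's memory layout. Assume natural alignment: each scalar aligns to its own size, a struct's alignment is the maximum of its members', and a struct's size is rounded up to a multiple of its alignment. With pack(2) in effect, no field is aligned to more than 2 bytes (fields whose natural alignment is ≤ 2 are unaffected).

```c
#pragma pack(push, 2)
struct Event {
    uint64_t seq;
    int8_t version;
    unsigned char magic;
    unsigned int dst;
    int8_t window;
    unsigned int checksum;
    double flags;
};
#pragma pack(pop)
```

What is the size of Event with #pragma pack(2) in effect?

28

0..8  seq  (8B, 2-aligned)
8..9  version  (1B, 1-aligned)
9..10  magic  (1B, 1-aligned)
10..14  dst  (4B, 2-aligned)
14..15  window  (1B, 1-aligned)
15..16  -- padding (1B)
16..20  checksum  (4B, 2-aligned)
20..28  flags  (8B, 2-aligned)
sizeof = 28, alignof = 2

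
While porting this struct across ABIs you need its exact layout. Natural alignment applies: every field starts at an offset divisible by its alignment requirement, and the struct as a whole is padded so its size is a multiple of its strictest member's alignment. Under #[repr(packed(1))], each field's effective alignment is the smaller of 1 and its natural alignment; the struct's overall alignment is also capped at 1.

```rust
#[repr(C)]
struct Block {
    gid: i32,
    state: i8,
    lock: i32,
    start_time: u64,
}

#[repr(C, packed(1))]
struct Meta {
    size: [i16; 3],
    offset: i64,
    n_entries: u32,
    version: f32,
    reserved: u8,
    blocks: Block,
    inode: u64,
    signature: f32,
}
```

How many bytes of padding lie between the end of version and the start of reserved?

0

Block: @0: gid [4B, align 4] → 4; @4: state [1B, align 1] → 5; +3 pad (align 4); @8: lock [4B, align 4] → 12; +4 pad (align 8); @16: start_time [8B, align 8] → 24; size 24, align 8
@0: size [6B, align 1] → 6
@6: offset [8B, align 1] → 14
@14: n_entries [4B, align 1] → 18
@18: version [4B, align 1] → 22
@22: reserved [1B, align 1] → 23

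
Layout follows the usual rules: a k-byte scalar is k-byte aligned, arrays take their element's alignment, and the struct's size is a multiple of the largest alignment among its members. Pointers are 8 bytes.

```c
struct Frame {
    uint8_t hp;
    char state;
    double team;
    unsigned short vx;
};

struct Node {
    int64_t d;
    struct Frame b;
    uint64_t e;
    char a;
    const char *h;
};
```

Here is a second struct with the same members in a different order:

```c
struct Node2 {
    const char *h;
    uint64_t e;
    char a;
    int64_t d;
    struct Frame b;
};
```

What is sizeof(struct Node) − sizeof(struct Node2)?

Frame: 0..1  hp  (1B, 1-aligned); 1..2  state  (1B, 1-aligned); 2..8  -- padding (6B); 8..16  team  (8B, 8-aligned); 16..18  vx  (2B, 2-aligned); 18..24  -- tail padding (6B); sizeof = 24, alignof = 8
0..8  d  (8B, 8-aligned)
8..32  b  (24B, 8-aligned)
32..40  e  (8B, 8-aligned)
40..41  a  (1B, 1-aligned)
41..48  -- padding (7B)
48..56  h  (8B, 8-aligned)
sizeof = 56, alignof = 8
— Node2 —
0..8  h  (8B, 8-aligned)
8..16  e  (8B, 8-aligned)
16..17  a  (1B, 1-aligned)
17..24  -- padding (7B)
24..32  d  (8B, 8-aligned)
32..56  b  (24B, 8-aligned)
sizeof = 56, alignof = 8
56 − 56 = 0

0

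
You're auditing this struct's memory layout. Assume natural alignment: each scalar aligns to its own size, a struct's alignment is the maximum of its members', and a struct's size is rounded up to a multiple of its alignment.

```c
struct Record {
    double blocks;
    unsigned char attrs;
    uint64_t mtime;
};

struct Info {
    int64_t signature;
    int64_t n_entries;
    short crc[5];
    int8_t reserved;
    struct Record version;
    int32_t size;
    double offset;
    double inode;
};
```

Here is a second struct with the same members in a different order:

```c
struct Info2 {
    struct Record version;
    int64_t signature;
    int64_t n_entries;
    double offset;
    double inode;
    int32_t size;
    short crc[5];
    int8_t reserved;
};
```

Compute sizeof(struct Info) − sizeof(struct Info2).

Record: 0..8  blocks  (8B, 8-aligned); 8..9  attrs  (1B, 1-aligned); 9..16  -- padding (7B); 16..24  mtime  (8B, 8-aligned); sizeof = 24, alignof = 8
0..8  signature  (8B, 8-aligned)
8..16  n_entries  (8B, 8-aligned)
16..26  crc  (10B, 2-aligned)
26..27  reserved  (1B, 1-aligned)
27..32  -- padding (5B)
32..56  version  (24B, 8-aligned)
56..60  size  (4B, 4-aligned)
60..64  -- padding (4B)
64..72  offset  (8B, 8-aligned)
72..80  inode  (8B, 8-aligned)
sizeof = 80, alignof = 8
— Info2 —
0..24  version  (24B, 8-aligned)
24..32  signature  (8B, 8-aligned)
32..40  n_entries  (8B, 8-aligned)
40..48  offset  (8B, 8-aligned)
48..56  inode  (8B, 8-aligned)
56..60  size  (4B, 4-aligned)
60..70  crc  (10B, 2-aligned)
70..71  reserved  (1B, 1-aligned)
71..72  -- tail padding (1B)
sizeof = 72, alignof = 8
80 − 72 = 8

8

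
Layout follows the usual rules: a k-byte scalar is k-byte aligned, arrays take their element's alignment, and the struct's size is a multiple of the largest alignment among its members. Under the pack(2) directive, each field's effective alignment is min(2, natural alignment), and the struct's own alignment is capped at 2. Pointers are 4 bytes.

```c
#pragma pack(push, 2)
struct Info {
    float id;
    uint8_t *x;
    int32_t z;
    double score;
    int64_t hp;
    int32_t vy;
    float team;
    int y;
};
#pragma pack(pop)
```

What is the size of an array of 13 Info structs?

@0: id [4B, align 2] → 4
@4: x [4B, align 2] → 8
@8: z [4B, align 2] → 12
@12: score [8B, align 2] → 20
@20: hp [8B, align 2] → 28
@28: vy [4B, align 2] → 32
@32: team [4B, align 2] → 36
@36: y [4B, align 2] → 40
size 40, align 2
array of 13: 13 × 40 = 520

520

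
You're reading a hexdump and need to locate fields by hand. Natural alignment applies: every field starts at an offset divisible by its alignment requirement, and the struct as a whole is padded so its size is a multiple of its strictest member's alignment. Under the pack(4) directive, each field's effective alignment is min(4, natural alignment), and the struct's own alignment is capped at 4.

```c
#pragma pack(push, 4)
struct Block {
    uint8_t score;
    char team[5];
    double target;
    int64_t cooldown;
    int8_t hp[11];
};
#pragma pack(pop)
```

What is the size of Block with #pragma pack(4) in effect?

@0: score [1B, align 1] → 1
@1: team [5B, align 1] → 6
+2 pad (align 4)
@8: target [8B, align 4] → 16
@16: cooldown [8B, align 4] → 24
@24: hp [11B, align 1] → 35
+1 tail pad (align 4)
size 36, align 4

36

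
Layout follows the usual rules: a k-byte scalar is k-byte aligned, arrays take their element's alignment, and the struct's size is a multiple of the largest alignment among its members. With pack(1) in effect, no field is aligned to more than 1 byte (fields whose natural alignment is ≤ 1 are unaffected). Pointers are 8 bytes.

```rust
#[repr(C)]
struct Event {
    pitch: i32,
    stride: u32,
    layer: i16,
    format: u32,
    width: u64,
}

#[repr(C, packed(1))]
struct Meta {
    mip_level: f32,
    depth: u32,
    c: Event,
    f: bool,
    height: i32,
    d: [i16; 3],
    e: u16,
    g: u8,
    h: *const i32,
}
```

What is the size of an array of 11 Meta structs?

Event: 0..4  pitch  (4B, 4-aligned); 4..8  stride  (4B, 4-aligned); 8..10  layer  (2B, 2-aligned); 10..12  -- padding (2B); 12..16  format  (4B, 4-aligned); 16..24  width  (8B, 8-aligned); sizeof = 24, alignof = 8
0..4  mip_level  (4B, 1-aligned)
4..8  depth  (4B, 1-aligned)
8..32  c  (24B, 1-aligned)
32..33  f  (1B, 1-aligned)
33..37  height  (4B, 1-aligned)
37..43  d  (6B, 1-aligned)
43..45  e  (2B, 1-aligned)
45..46  g  (1B, 1-aligned)
46..54  h  (8B, 1-aligned)
sizeof = 54, alignof = 1
array of 11: 11 × 54 = 594

594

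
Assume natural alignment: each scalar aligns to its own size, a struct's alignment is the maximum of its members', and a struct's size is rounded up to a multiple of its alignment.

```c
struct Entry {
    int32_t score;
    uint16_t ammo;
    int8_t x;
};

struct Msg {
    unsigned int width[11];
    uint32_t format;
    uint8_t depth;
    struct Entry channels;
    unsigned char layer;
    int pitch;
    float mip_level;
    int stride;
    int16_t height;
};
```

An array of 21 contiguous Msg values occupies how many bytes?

Entry: 0..4  score  (4B, 4-aligned); 4..6  ammo  (2B, 2-aligned); 6..7  x  (1B, 1-aligned); 7..8  -- tail padding (1B); sizeof = 8, alignof = 4
0..44  width  (44B, 4-aligned)
44..48  format  (4B, 4-aligned)
48..49  depth  (1B, 1-aligned)
49..52  -- padding (3B)
52..60  channels  (8B, 4-aligned)
60..61  layer  (1B, 1-aligned)
61..64  -- padding (3B)
64..68  pitch  (4B, 4-aligned)
68..72  mip_level  (4B, 4-aligned)
72..76  stride  (4B, 4-aligned)
76..78  height  (2B, 2-aligned)
78..80  -- tail padding (2B)
sizeof = 80, alignof = 4
array of 21: 21 × 80 = 1680

1680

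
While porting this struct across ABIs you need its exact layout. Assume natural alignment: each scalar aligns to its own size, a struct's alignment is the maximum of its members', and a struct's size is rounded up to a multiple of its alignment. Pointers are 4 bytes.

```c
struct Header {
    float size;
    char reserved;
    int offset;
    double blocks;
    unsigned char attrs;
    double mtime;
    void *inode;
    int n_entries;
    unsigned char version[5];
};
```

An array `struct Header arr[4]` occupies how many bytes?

0..4  size  (4B, 4-aligned)
4..5  reserved  (1B, 1-aligned)
5..8  -- padding (3B)
8..12  offset  (4B, 4-aligned)
12..16  -- padding (4B)
16..24  blocks  (8B, 8-aligned)
24..25  attrs  (1B, 1-aligned)
25..32  -- padding (7B)
32..40  mtime  (8B, 8-aligned)
40..44  inode  (4B, 4-aligned)
44..48  n_entries  (4B, 4-aligned)
48..53  version  (5B, 1-aligned)
53..56  -- tail padding (3B)
sizeof = 56, alignof = 8
array of 4: 4 × 56 = 224

224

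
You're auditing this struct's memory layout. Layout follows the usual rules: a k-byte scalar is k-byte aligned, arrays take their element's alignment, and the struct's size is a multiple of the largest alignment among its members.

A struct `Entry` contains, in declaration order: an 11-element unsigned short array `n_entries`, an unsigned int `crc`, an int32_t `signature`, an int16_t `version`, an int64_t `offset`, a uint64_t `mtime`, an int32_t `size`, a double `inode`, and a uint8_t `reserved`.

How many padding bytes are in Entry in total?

19

0..22  n_entries  (22B, 2-aligned)
22..24  -- padding (2B)
24..28  crc  (4B, 4-aligned)
28..32  signature  (4B, 4-aligned)
32..34  version  (2B, 2-aligned)
34..40  -- padding (6B)
40..48  offset  (8B, 8-aligned)
48..56  mtime  (8B, 8-aligned)
56..60  size  (4B, 4-aligned)
60..64  -- padding (4B)
64..72  inode  (8B, 8-aligned)
72..73  reserved  (1B, 1-aligned)
73..80  -- tail padding (7B)
sizeof = 80, alignof = 8
data bytes 61, size 80 → padding 19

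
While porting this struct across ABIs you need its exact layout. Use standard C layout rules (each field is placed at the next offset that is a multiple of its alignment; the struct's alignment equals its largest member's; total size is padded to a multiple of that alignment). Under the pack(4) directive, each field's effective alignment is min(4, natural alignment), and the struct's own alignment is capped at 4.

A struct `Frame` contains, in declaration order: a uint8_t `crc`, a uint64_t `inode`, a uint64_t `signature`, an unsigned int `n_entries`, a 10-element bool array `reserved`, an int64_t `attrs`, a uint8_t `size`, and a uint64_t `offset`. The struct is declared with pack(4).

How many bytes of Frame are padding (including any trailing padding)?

@0: crc [1B, align 1] → 1
+3 pad (align 4)
@4: inode [8B, align 4] → 12
@12: signature [8B, align 4] → 20
@20: n_entries [4B, align 4] → 24
@24: reserved [10B, align 1] → 34
+2 pad (align 4)
@36: attrs [8B, align 4] → 44
@44: size [1B, align 1] → 45
+3 pad (align 4)
@48: offset [8B, align 4] → 56
size 56, align 4
data bytes 48, size 56 → padding 8

8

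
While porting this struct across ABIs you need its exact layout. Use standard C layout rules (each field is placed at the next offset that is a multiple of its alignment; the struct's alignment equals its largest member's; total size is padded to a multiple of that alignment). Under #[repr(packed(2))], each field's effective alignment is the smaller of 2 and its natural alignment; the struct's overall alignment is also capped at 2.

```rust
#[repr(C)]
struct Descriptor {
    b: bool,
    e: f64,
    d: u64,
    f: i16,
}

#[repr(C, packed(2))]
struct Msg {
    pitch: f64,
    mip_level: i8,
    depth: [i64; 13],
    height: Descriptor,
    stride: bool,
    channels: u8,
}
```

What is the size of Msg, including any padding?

Descriptor: b at 0 (size 1, align 1) → ends 1; pad 7 to align 8 for e; e at 8 (size 8, align 8) → ends 16; d at 16 (size 8, align 8) → ends 24; f at 24 (size 2, align 2) → ends 26; tail pad 6 to reach multiple of 8; total 32 bytes, alignment 8
pitch at 0 (size 8, align 2) → ends 8
mip_level at 8 (size 1, align 1) → ends 9
pad 1 to align 2 for depth
depth at 10 (size 104, align 2) → ends 114
height at 114 (size 32, align 2) → ends 146
stride at 146 (size 1, align 1) → ends 147
channels at 147 (size 1, align 1) → ends 148
total 148 bytes, alignment 2

148 bytes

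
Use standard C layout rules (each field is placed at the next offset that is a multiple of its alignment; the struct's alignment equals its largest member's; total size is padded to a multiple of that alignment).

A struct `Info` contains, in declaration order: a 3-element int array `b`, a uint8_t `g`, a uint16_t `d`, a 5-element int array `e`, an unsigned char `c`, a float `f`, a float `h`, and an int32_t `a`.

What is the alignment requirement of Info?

member alignments: b=4, g=1, d=2, e=4, c=1, f=4, h=4, a=4
max = 4

4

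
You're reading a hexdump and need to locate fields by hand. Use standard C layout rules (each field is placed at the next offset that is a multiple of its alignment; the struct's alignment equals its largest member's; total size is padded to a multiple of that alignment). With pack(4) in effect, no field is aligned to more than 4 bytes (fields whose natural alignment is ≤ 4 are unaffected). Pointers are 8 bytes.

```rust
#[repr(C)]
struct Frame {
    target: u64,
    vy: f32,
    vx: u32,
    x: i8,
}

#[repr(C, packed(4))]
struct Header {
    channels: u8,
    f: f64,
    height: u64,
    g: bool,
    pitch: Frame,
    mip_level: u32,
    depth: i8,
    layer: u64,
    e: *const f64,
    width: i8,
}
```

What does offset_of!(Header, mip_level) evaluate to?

48

Frame: 0..8  target  (8B, 8-aligned); 8..12  vy  (4B, 4-aligned); 12..16  vx  (4B, 4-aligned); 16..17  x  (1B, 1-aligned); 17..24  -- tail padding (7B); sizeof = 24, alignof = 8
0..1  channels  (1B, 1-aligned)
1..4  -- padding (3B)
4..12  f  (8B, 4-aligned)
12..20  height  (8B, 4-aligned)
20..21  g  (1B, 1-aligned)
21..24  -- padding (3B)
24..48  pitch  (24B, 4-aligned)
48..52  mip_level  (4B, 4-aligned)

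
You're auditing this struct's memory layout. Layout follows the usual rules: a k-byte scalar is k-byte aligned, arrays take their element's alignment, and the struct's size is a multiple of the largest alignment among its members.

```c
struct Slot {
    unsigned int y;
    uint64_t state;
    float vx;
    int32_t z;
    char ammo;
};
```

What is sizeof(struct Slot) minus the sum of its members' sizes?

11

0..4  y  (4B, 4-aligned)
4..8  -- padding (4B)
8..16  state  (8B, 8-aligned)
16..20  vx  (4B, 4-aligned)
20..24  z  (4B, 4-aligned)
24..25  ammo  (1B, 1-aligned)
25..32  -- tail padding (7B)
sizeof = 32, alignof = 8
data bytes 21, size 32 → padding 11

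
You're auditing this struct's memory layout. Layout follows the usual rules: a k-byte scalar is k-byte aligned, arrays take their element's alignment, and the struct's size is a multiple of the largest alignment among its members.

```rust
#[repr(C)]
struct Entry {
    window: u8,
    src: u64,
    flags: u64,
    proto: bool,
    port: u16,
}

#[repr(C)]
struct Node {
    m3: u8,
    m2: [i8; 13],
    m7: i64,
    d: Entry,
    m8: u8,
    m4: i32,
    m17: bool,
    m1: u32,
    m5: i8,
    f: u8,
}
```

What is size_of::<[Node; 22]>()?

1760

Entry: window at 0 (size 1, align 1) → ends 1; pad 7 to align 8 for src; src at 8 (size 8, align 8) → ends 16; flags at 16 (size 8, align 8) → ends 24; proto at 24 (size 1, align 1) → ends 25; pad 1 to align 2 for port; port at 26 (size 2, align 2) → ends 28; tail pad 4 to reach multiple of 8; total 32 bytes, alignment 8
m3 at 0 (size 1, align 1) → ends 1
m2 at 1 (size 13, align 1) → ends 14
pad 2 to align 8 for m7
m7 at 16 (size 8, align 8) → ends 24
d at 24 (size 32, align 8) → ends 56
m8 at 56 (size 1, align 1) → ends 57
pad 3 to align 4 for m4
m4 at 60 (size 4, align 4) → ends 64
m17 at 64 (size 1, align 1) → ends 65
pad 3 to align 4 for m1
m1 at 68 (size 4, align 4) → ends 72
m5 at 72 (size 1, align 1) → ends 73
f at 73 (size 1, align 1) → ends 74
tail pad 6 to reach multiple of 8
total 80 bytes, alignment 8
array of 22: 22 × 80 = 1760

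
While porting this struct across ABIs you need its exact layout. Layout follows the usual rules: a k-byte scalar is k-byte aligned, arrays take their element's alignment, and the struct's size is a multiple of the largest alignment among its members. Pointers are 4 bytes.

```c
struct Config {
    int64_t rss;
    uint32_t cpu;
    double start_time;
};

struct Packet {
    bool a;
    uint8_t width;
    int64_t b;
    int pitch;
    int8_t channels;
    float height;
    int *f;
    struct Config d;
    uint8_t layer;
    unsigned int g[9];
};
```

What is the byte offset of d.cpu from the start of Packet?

Config: @0: rss [8B, align 8] → 8; @8: cpu [4B, align 4] → 12; +4 pad (align 8); @16: start_time [8B, align 8] → 24; size 24, align 8
@0: a [1B, align 1] → 1
@1: width [1B, align 1] → 2
+6 pad (align 8)
@8: b [8B, align 8] → 16
@16: pitch [4B, align 4] → 20
@20: channels [1B, align 1] → 21
+3 pad (align 4)
@24: height [4B, align 4] → 28
@28: f [4B, align 4] → 32
@32: d [24B, align 8] → 56
within Config: cpu at 8
32 + 8 = 40

40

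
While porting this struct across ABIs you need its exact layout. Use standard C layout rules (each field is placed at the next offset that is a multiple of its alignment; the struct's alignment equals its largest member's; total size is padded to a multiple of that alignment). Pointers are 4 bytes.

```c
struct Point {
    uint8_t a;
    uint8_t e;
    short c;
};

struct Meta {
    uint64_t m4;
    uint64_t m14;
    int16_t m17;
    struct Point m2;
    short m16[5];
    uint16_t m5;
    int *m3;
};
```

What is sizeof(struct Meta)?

Point: @0: a [1B, align 1] → 1; @1: e [1B, align 1] → 2; @2: c [2B, align 2] → 4; size 4, align 2
@0: m4 [8B, align 8] → 8
@8: m14 [8B, align 8] → 16
@16: m17 [2B, align 2] → 18
@18: m2 [4B, align 2] → 22
@22: m16 [10B, align 2] → 32
@32: m5 [2B, align 2] → 34
+2 pad (align 4)
@36: m3 [4B, align 4] → 40
size 40, align 8

40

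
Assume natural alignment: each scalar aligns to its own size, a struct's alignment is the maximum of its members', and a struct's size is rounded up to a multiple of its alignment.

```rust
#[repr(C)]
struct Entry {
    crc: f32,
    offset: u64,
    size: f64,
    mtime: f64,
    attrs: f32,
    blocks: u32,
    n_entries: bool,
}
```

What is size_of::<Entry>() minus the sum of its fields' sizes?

11

crc at 0 (size 4, align 4) → ends 4
pad 4 to align 8 for offset
offset at 8 (size 8, align 8) → ends 16
size at 16 (size 8, align 8) → ends 24
mtime at 24 (size 8, align 8) → ends 32
attrs at 32 (size 4, align 4) → ends 36
blocks at 36 (size 4, align 4) → ends 40
n_entries at 40 (size 1, align 1) → ends 41
tail pad 7 to reach multiple of 8
total 48 bytes, alignment 8
data bytes 37, size 48 → padding 11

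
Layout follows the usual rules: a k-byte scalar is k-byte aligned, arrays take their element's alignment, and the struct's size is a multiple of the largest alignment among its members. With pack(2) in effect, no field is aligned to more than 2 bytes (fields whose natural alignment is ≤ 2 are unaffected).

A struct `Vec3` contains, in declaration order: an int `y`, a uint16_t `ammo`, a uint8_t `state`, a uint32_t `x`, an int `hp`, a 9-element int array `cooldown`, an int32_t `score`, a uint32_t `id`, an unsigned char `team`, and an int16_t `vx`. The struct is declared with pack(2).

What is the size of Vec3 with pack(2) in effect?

64

0..4  y  (4B, 2-aligned)
4..6  ammo  (2B, 2-aligned)
6..7  state  (1B, 1-aligned)
7..8  -- padding (1B)
8..12  x  (4B, 2-aligned)
12..16  hp  (4B, 2-aligned)
16..52  cooldown  (36B, 2-aligned)
52..56  score  (4B, 2-aligned)
56..60  id  (4B, 2-aligned)
60..61  team  (1B, 1-aligned)
61..62  -- padding (1B)
62..64  vx  (2B, 2-aligned)
sizeof = 64, alignof = 2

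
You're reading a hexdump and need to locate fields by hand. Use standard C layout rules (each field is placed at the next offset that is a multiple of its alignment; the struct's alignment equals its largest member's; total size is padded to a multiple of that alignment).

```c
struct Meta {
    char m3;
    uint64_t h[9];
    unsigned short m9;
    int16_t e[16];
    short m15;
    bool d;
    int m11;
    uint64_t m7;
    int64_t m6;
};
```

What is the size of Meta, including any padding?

144 bytes

m3 at 0 (size 1, align 1) → ends 1
pad 7 to align 8 for h
h at 8 (size 72, align 8) → ends 80
m9 at 80 (size 2, align 2) → ends 82
e at 82 (size 32, align 2) → ends 114
m15 at 114 (size 2, align 2) → ends 116
d at 116 (size 1, align 1) → ends 117
pad 3 to align 4 for m11
m11 at 120 (size 4, align 4) → ends 124
pad 4 to align 8 for m7
m7 at 128 (size 8, align 8) → ends 136
m6 at 136 (size 8, align 8) → ends 144
total 144 bytes, alignment 8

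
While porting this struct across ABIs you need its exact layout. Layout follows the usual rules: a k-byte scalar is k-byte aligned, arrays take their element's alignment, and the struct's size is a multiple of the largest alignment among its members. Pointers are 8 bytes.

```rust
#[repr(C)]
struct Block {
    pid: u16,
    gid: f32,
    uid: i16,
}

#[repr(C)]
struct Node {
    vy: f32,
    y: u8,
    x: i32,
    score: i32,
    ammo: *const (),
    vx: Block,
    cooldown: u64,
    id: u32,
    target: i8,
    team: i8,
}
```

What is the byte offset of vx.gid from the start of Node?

Block: @0: pid [2B, align 2] → 2; +2 pad (align 4); @4: gid [4B, align 4] → 8; @8: uid [2B, align 2] → 10; +2 tail pad (align 4); size 12, align 4
@0: vy [4B, align 4] → 4
@4: y [1B, align 1] → 5
+3 pad (align 4)
@8: x [4B, align 4] → 12
@12: score [4B, align 4] → 16
@16: ammo [8B, align 8] → 24
@24: vx [12B, align 4] → 36
within Block: gid at 4
24 + 4 = 28

28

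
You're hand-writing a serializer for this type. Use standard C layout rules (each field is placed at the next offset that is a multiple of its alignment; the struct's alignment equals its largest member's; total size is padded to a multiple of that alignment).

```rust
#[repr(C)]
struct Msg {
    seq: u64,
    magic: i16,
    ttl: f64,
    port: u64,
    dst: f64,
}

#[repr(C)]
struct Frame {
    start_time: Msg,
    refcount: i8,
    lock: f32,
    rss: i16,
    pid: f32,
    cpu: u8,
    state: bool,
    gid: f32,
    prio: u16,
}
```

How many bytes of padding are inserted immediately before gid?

Msg: 0..8  seq  (8B, 8-aligned); 8..10  magic  (2B, 2-aligned); 10..16  -- padding (6B); 16..24  ttl  (8B, 8-aligned); 24..32  port  (8B, 8-aligned); 32..40  dst  (8B, 8-aligned); sizeof = 40, alignof = 8
0..40  start_time  (40B, 8-aligned)
40..41  refcount  (1B, 1-aligned)
41..44  -- padding (3B)
44..48  lock  (4B, 4-aligned)
48..50  rss  (2B, 2-aligned)
50..52  -- padding (2B)
52..56  pid  (4B, 4-aligned)
56..57  cpu  (1B, 1-aligned)
57..58  state  (1B, 1-aligned)
58..60  -- padding (2B)
60..64  gid  (4B, 4-aligned)

2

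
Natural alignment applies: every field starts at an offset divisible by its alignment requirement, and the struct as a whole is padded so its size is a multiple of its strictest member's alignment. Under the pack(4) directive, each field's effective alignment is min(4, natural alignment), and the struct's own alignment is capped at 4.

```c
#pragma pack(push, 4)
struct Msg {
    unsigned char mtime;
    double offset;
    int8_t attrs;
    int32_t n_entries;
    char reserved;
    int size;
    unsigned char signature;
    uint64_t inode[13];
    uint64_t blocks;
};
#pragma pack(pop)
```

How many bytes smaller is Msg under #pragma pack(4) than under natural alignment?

8

natural layout:
  mtime at 0 (size 1, align 1) → ends 1
  pad 7 to align 8 for offset
  offset at 8 (size 8, align 8) → ends 16
  attrs at 16 (size 1, align 1) → ends 17
  pad 3 to align 4 for n_entries
  n_entries at 20 (size 4, align 4) → ends 24
  reserved at 24 (size 1, align 1) → ends 25
  pad 3 to align 4 for size
  size at 28 (size 4, align 4) → ends 32
  signature at 32 (size 1, align 1) → ends 33
  pad 7 to align 8 for inode
  inode at 40 (size 104, align 8) → ends 144
  blocks at 144 (size 8, align 8) → ends 152
  total 152 bytes, alignment 8
packed(4) layout:
  mtime at 0 (size 1, align 1) → ends 1
  pad 3 to align 4 for offset
  offset at 4 (size 8, align 4) → ends 12
  attrs at 12 (size 1, align 1) → ends 13
  pad 3 to align 4 for n_entries
  n_entries at 16 (size 4, align 4) → ends 20
  reserved at 20 (size 1, align 1) → ends 21
  pad 3 to align 4 for size
  size at 24 (size 4, align 4) → ends 28
  signature at 28 (size 1, align 1) → ends 29
  pad 3 to align 4 for inode
  inode at 32 (size 104, align 4) → ends 136
  blocks at 136 (size 8, align 4) → ends 144
  total 144 bytes, alignment 4
152 − 144 = 8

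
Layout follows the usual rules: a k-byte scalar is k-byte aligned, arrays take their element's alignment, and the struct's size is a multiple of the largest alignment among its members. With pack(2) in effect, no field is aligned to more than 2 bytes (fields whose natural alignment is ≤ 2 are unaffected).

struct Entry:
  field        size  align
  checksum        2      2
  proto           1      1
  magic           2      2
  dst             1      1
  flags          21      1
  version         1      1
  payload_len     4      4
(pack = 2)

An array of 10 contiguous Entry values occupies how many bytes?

0..2  checksum  (2B, 2-aligned)
2..3  proto  (1B, 1-aligned)
3..4  -- padding (1B)
4..6  magic  (2B, 2-aligned)
6..7  dst  (1B, 1-aligned)
7..28  flags  (21B, 1-aligned)
28..29  version  (1B, 1-aligned)
29..30  -- padding (1B)
30..34  payload_len  (4B, 2-aligned)
sizeof = 34, alignof = 2
array of 10: 10 × 34 = 340

340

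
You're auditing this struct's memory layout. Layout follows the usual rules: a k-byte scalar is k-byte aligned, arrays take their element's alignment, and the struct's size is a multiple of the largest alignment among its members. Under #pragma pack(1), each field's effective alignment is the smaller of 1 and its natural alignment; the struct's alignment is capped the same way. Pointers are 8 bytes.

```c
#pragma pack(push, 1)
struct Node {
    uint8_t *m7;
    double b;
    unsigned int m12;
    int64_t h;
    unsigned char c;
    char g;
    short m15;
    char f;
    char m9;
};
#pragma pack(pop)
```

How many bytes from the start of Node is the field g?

29

0..8  m7  (8B, 1-aligned)
8..16  b  (8B, 1-aligned)
16..20  m12  (4B, 1-aligned)
20..28  h  (8B, 1-aligned)
28..29  c  (1B, 1-aligned)
29..30  g  (1B, 1-aligned)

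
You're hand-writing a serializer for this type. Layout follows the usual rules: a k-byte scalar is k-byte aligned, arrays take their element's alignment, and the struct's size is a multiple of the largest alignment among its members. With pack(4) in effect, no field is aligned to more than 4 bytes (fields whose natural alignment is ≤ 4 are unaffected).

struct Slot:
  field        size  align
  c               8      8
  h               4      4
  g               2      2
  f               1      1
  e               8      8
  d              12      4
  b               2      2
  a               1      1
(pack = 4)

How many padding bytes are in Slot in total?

@0: c [8B, align 4] → 8
@8: h [4B, align 4] → 12
@12: g [2B, align 2] → 14
@14: f [1B, align 1] → 15
+1 pad (align 4)
@16: e [8B, align 4] → 24
@24: d [12B, align 4] → 36
@36: b [2B, align 2] → 38
@38: a [1B, align 1] → 39
+1 tail pad (align 4)
size 40, align 4
data bytes 38, size 40 → padding 2

2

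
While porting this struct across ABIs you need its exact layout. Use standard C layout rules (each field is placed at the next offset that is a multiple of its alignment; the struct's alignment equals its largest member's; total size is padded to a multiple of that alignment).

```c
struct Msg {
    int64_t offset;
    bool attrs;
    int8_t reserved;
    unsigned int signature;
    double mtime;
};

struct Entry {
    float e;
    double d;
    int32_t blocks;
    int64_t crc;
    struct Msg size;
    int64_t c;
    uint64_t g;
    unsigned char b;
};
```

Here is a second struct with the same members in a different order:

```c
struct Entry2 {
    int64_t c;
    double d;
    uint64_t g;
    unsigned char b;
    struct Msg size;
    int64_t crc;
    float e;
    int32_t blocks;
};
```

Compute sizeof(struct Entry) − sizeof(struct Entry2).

Msg: 0..8  offset  (8B, 8-aligned); 8..9  attrs  (1B, 1-aligned); 9..10  reserved  (1B, 1-aligned); 10..12  -- padding (2B); 12..16  signature  (4B, 4-aligned); 16..24  mtime  (8B, 8-aligned); sizeof = 24, alignof = 8
0..4  e  (4B, 4-aligned)
4..8  -- padding (4B)
8..16  d  (8B, 8-aligned)
16..20  blocks  (4B, 4-aligned)
20..24  -- padding (4B)
24..32  crc  (8B, 8-aligned)
32..56  size  (24B, 8-aligned)
56..64  c  (8B, 8-aligned)
64..72  g  (8B, 8-aligned)
72..73  b  (1B, 1-aligned)
73..80  -- tail padding (7B)
sizeof = 80, alignof = 8
— Entry2 —
0..8  c  (8B, 8-aligned)
8..16  d  (8B, 8-aligned)
16..24  g  (8B, 8-aligned)
24..25  b  (1B, 1-aligned)
25..32  -- padding (7B)
32..56  size  (24B, 8-aligned)
56..64  crc  (8B, 8-aligned)
64..68  e  (4B, 4-aligned)
68..72  blocks  (4B, 4-aligned)
sizeof = 72, alignof = 8
80 − 72 = 8

8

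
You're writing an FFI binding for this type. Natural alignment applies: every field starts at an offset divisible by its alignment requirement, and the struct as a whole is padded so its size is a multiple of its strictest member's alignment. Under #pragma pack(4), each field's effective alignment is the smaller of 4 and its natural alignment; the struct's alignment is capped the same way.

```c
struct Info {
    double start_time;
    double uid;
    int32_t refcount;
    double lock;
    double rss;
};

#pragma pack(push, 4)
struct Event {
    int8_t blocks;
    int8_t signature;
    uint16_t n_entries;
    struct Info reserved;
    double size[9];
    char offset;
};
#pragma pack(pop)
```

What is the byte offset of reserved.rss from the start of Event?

Info: start_time at 0 (size 8, align 8) → ends 8; uid at 8 (size 8, align 8) → ends 16; refcount at 16 (size 4, align 4) → ends 20; pad 4 to align 8 for lock; lock at 24 (size 8, align 8) → ends 32; rss at 32 (size 8, align 8) → ends 40; total 40 bytes, alignment 8
blocks at 0 (size 1, align 1) → ends 1
signature at 1 (size 1, align 1) → ends 2
n_entries at 2 (size 2, align 2) → ends 4
reserved at 4 (size 40, align 4) → ends 44
within Info: rss at 32
4 + 32 = 36

36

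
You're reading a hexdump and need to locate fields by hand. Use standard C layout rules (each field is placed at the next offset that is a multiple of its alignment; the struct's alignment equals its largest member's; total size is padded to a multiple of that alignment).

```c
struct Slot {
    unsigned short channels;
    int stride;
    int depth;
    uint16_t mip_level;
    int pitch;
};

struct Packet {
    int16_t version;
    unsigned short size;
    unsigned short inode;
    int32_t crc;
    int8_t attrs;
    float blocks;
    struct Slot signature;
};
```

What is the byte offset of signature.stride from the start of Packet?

24

Slot: 0..2  channels  (2B, 2-aligned); 2..4  -- padding (2B); 4..8  stride  (4B, 4-aligned); 8..12  depth  (4B, 4-aligned); 12..14  mip_level  (2B, 2-aligned); 14..16  -- padding (2B); 16..20  pitch  (4B, 4-aligned); sizeof = 20, alignof = 4
0..2  version  (2B, 2-aligned)
2..4  size  (2B, 2-aligned)
4..6  inode  (2B, 2-aligned)
6..8  -- padding (2B)
8..12  crc  (4B, 4-aligned)
12..13  attrs  (1B, 1-aligned)
13..16  -- padding (3B)
16..20  blocks  (4B, 4-aligned)
20..40  signature  (20B, 4-aligned)
within Slot: stride at 4
20 + 4 = 24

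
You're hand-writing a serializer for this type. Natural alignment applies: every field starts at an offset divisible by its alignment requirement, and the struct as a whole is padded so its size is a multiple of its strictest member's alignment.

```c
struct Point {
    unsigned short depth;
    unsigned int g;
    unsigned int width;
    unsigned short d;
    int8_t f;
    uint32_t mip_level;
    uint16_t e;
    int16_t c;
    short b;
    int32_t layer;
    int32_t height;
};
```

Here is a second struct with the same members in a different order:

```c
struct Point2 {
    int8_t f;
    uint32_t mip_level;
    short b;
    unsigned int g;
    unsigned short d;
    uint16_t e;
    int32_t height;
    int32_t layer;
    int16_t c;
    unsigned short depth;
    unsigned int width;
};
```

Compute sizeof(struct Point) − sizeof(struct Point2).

0

depth at 0 (size 2, align 2) → ends 2
pad 2 to align 4 for g
g at 4 (size 4, align 4) → ends 8
width at 8 (size 4, align 4) → ends 12
d at 12 (size 2, align 2) → ends 14
f at 14 (size 1, align 1) → ends 15
pad 1 to align 4 for mip_level
mip_level at 16 (size 4, align 4) → ends 20
e at 20 (size 2, align 2) → ends 22
c at 22 (size 2, align 2) → ends 24
b at 24 (size 2, align 2) → ends 26
pad 2 to align 4 for layer
layer at 28 (size 4, align 4) → ends 32
height at 32 (size 4, align 4) → ends 36
total 36 bytes, alignment 4
— Point2 —
f at 0 (size 1, align 1) → ends 1
pad 3 to align 4 for mip_level
mip_level at 4 (size 4, align 4) → ends 8
b at 8 (size 2, align 2) → ends 10
pad 2 to align 4 for g
g at 12 (size 4, align 4) → ends 16
d at 16 (size 2, align 2) → ends 18
e at 18 (size 2, align 2) → ends 20
height at 20 (size 4, align 4) → ends 24
layer at 24 (size 4, align 4) → ends 28
c at 28 (size 2, align 2) → ends 30
depth at 30 (size 2, align 2) → ends 32
width at 32 (size 4, align 4) → ends 36
total 36 bytes, alignment 4
36 − 36 = 0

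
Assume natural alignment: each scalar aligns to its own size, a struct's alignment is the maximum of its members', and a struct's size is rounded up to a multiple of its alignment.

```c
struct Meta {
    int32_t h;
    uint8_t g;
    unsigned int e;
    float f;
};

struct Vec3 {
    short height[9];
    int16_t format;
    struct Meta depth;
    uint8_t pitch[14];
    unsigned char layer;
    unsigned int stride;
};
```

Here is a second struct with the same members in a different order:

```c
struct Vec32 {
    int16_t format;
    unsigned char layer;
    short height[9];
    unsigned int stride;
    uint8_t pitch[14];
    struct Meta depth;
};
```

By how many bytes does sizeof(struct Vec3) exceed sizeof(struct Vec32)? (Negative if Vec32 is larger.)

-4

Meta: @0: h [4B, align 4] → 4; @4: g [1B, align 1] → 5; +3 pad (align 4); @8: e [4B, align 4] → 12; @12: f [4B, align 4] → 16; size 16, align 4
@0: height [18B, align 2] → 18
@18: format [2B, align 2] → 20
@20: depth [16B, align 4] → 36
@36: pitch [14B, align 1] → 50
@50: layer [1B, align 1] → 51
+1 pad (align 4)
@52: stride [4B, align 4] → 56
size 56, align 4
— Vec32 —
@0: format [2B, align 2] → 2
@2: layer [1B, align 1] → 3
+1 pad (align 2)
@4: height [18B, align 2] → 22
+2 pad (align 4)
@24: stride [4B, align 4] → 28
@28: pitch [14B, align 1] → 42
+2 pad (align 4)
@44: depth [16B, align 4] → 60
size 60, align 4
56 − 60 = -4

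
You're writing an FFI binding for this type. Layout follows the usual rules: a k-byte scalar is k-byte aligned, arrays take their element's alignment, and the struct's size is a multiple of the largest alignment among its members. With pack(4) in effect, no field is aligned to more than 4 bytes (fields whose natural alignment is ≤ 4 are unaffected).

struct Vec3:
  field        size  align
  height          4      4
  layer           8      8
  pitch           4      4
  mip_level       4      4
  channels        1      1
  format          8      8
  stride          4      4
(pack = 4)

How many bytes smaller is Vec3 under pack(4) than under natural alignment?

natural layout:
  @0: height [4B, align 4] → 4
  +4 pad (align 8)
  @8: layer [8B, align 8] → 16
  @16: pitch [4B, align 4] → 20
  @20: mip_level [4B, align 4] → 24
  @24: channels [1B, align 1] → 25
  +7 pad (align 8)
  @32: format [8B, align 8] → 40
  @40: stride [4B, align 4] → 44
  +4 tail pad (align 8)
  size 48, align 8
packed(4) layout:
  @0: height [4B, align 4] → 4
  @4: layer [8B, align 4] → 12
  @12: pitch [4B, align 4] → 16
  @16: mip_level [4B, align 4] → 20
  @20: channels [1B, align 1] → 21
  +3 pad (align 4)
  @24: format [8B, align 4] → 32
  @32: stride [4B, align 4] → 36
  size 36, align 4
48 − 36 = 12

12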